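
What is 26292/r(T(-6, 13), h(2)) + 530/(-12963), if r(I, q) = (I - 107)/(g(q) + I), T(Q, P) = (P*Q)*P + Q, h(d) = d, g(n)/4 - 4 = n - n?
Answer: 48883698782/2087043 ≈ 23422.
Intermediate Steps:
g(n) = 16 (g(n) = 16 + 4*(n - n) = 16 + 4*0 = 16 + 0 = 16)
T(Q, P) = Q + Q*P² (T(Q, P) = Q*P² + Q = Q + Q*P²)
r(I, q) = (-107 + I)/(16 + I) (r(I, q) = (I - 107)/(16 + I) = (-107 + I)/(16 + I))
26292/r(T(-6, 13), h(2)) + 530/(-12963) = 26292/(((-107 - 6*(1 + 13²))/(16 - 6*(1 + 13²)))) + 530/(-12963) = 26292/(((-107 - 6*(1 + 169))/(16 - 6*(1 + 169)))) + 530*(-1/12963) = 26292/(((-107 - 6*170)/(16 - 6*170))) - 530/12963 = 26292/(((-107 - 1020)/(16 - 1020))) - 530/12963 = 26292/((-1127/(-1004))) - 530/12963 = 26292/((-1/1004*(-1127))) - 530/12963 = 26292/(1127/1004) - 530/12963 = 26292*(1004/1127) - 530/12963 = 3771024/161 - 530/12963 = 48883698782/2087043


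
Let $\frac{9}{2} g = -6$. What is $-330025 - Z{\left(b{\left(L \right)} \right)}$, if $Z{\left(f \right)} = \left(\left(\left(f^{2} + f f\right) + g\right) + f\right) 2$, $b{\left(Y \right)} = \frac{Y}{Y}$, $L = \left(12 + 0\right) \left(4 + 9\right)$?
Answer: $- \frac{990085}{3} \approx -3.3003 \cdot 10^{5}$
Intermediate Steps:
$g = - \frac{4}{3}$ ($g = \frac{2}{9} \left(-6\right) = - \frac{4}{3} \approx -1.3333$)
$L = 156$ ($L = 12 \cdot 13 = 156$)
$b{\left(Y \right)} = 1$
$Z{\left(f \right)} = - \frac{8}{3} + 2 f + 4 f^{2}$ ($Z{\left(f \right)} = \left(\left(\left(f^{2} + f f\right) - \frac{4}{3}\right) + f\right) 2 = \left(\left(\left(f^{2} + f^{2}\right) - \frac{4}{3}\right) + f\right) 2 = \left(\left(2 f^{2} - \frac{4}{3}\right) + f\right) 2 = \left(\left(- \frac{4}{3} + 2 f^{2}\right) + f\right) 2 = \left(- \frac{4}{3} + f + 2 f^{2}\right) 2 = - \frac{8}{3} + 2 f + 4 f^{2}$)
$-330025 - Z{\left(b{\left(L \right)} \right)} = -330025 - \left(- \frac{8}{3} + 2 \cdot 1 + 4 \cdot 1^{2}\right) = -330025 - \left(- \frac{8}{3} + 2 + 4 \cdot 1\right) = -330025 - \left(- \frac{8}{3} + 2 + 4\right) = -330025 - \frac{10}{3} = - \frac{990085}{3}$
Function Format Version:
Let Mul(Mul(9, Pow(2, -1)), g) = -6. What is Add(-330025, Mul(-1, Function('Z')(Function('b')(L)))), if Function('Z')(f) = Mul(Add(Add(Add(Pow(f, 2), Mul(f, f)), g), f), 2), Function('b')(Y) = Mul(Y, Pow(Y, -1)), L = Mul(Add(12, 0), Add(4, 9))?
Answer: Rational(-990085, 3) ≈ -3.3003e+5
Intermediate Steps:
g = Rational(-4, 3) (g = Mul(Rational(2, 9), -6) = Rational(-4, 3) ≈ -1.3333)
L = 156 (L = Mul(12, 13) = 156)
Function('b')(Y) = 1
Function('Z')(f) = Add(Rational(-8, 3), Mul(2, f), Mul(4, Pow(f, 2))) (Function('Z')(f) = Mul(Add(Add(Add(Pow(f, 2), Mul(f, f)), Rational(-4, 3)), f), 2) = Mul(Add(Add(Add(Pow(f, 2), Pow(f, 2)), Rational(-4, 3)), f), 2) = Mul(Add(Add(Mul(2, Pow(f, 2)), Rational(-4, 3)), f), 2) = Mul(Add(Add(Rational(-4, 3), Mul(2, Pow(f, 2))), f), 2) = Mul(Add(Rational(-4, 3), f, Mul(2, Pow(f, 2))), 2) = Add(Rational(-8, 3), Mul(2, f), Mul(4, Pow(f, 2))))
Add(-330025, Mul(-1, Function('Z')(Function('b')(L)))) = Add(-330025, Mul(-1, Add(Rational(-8, 3), Mul(2, 1), Mul(4, Pow(1, 2))))) = Add(-330025, Mul(-1, Add(Rational(-8, 3), 2, Mul(4, 1)))) = Add(-330025, Mul(-1, Add(Rational(-8, 3), 2, 4))) = Add(-330025, Mul(-1, Rational(10, 3))) = Add(-330025, Rational(-10, 3)) = Rational(-990085, 3)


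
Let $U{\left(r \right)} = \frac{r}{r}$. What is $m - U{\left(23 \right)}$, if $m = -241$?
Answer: $-242$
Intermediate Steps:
$U{\left(r \right)} = 1$
$m - U{\left(23 \right)} = -241 - 1 = -242$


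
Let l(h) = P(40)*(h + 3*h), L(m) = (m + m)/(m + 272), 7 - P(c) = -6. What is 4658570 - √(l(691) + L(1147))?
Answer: 4658570 - √72354529038/1419 ≈ 4.6584e+6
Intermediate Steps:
P(c) = 13 (P(c) = 7 - 1*(-6) = 7 + 6 = 13)
L(m) = 2*m/(272 + m) (L(m) = (2*m)/(272 + m) = 2*m/(272 + m))
l(h) = 52*h (l(h) = 13*(h + 3*h) = 13*(4*h) = 52*h)
4658570 - √(l(691) + L(1147)) = 4658570 - √(52*691 + 2*1147/(272 + 1147)) = 4658570 - √(35932 + 2*1147/1419) = 4658570 - √(35932 + 2*1147*(1/1419)) = 4658570 - √(35932 + 2294/1419) = 4658570 - √(50989802/1419) = 4658570 - √72354529038/1419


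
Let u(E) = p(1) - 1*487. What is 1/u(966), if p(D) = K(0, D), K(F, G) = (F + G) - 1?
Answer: -1/487 ≈ -0.0020534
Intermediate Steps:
K(F, G) = -1 + F + G
p(D) = -1 + D (p(D) = -1 + 0 + D = -1 + D)
u(E) = -487 (u(E) = (-1 + 1) - 1*487 = 0 - 487 = -487)
1/u(966) = 1/(-487) = -1/487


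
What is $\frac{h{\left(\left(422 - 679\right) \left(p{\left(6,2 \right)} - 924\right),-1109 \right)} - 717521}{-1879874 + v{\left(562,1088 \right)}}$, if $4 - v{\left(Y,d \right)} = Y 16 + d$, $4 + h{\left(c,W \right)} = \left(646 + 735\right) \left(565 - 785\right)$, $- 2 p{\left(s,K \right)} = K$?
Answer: $\frac{204269}{377990} \approx 0.54041$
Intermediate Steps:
$p{\left(s,K \right)} = - \frac{K}{2}$
$h{\left(c,W \right)} = -303824$ ($h{\left(c,W \right)} = -4 + \left(646 + 735\right) \left(565 - 785\right) = -4 + 1381 \left(-220\right) = -4 - 303820 = -303824$)
$v{\left(Y,d \right)} = 4 - d - 16 Y$ ($v{\left(Y,d \right)} = 4 - \left(Y 16 + d\right) = 4 - \left(16 Y + d\right) = 4 - \left(d + 16 Y\right) = 4 - d - 16 Y$)
$\frac{h{\left(\left(422 - 679\right) \left(p{\left(6,2 \right)} - 924\right),-1109 \right)} - 717521}{-1879874 + v{\left(562,1088 \right)}} = \frac{-303824 - 717521}{-1879874 - 10076} = - \frac{1021345}{-1879874 - 10076} = - \frac{1021345}{-1889950} = \left(-1021345\right) \left(- \frac{1}{1889950}\right) = \frac{204269}{377990}$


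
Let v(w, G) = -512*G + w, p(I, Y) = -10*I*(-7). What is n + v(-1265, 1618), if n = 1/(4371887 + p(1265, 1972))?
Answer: -3700739830596/4460437 ≈ -8.2968e+5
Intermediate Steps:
p(I, Y) = 70*I
v(w, G) = w - 512*G
n = 1/4460437 (n = 1/(4371887 + 70*1265) = 1/(4371887 + 88550) = 1/4460437 ≈ 2.2419e-7)
n + v(-1265, 1618) = 1/4460437 + (-1265 - 512*1618) = 1/4460437 + (-1265 - 828416) = 1/4460437 - 829681 = -3700739830596/4460437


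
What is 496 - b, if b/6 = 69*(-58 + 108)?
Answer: -20204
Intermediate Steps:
b = 20700 (b = 6*(69*(-58 + 108)) = 6*(69*50) = 6*3450 = 20700)
496 - b = 496 - 1*20700 = 496 - 20700 = -20204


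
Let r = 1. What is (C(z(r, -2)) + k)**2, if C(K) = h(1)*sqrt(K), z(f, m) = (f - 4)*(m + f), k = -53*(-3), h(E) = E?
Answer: (159 + sqrt(3))**2 ≈ 25835.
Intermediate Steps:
k = 159
z(f, m) = (-4 + f)*(f + m)
C(K) = sqrt(K) (C(K) = 1*sqrt(K) = sqrt(K))
(C(z(r, -2)) + k)**2 = (sqrt(1**2 - 4*1 - 4*(-2) + 1*(-2)) + 159)**2 = (sqrt(1 - 4 + 8 - 2) + 159)**2 = (sqrt(3) + 159)**2 = (159 + sqrt(3))**2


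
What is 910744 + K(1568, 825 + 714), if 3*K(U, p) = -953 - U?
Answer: 2729711/3 ≈ 9.0990e+5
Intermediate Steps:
K(U, p) = -953/3 - U/3 (K(U, p) = (-953 - U)/3 = -953/3 - U/3)
910744 + K(1568, 825 + 714) = 910744 + (-953/3 - ⅓*1568) = 910744 + (-953/3 - 1568/3) = 910744 - 2521/3 = 2729711/3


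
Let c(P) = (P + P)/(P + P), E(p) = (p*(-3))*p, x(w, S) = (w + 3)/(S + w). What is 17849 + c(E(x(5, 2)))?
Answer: 17850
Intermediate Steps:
x(w, S) = (3 + w)/(S + w)
E(p) = -3*p**2 (E(p) = (-3*p)*p = -3*p**2)
c(P) = 1 (c(P) = (2*P)/((2*P)) = (2*P)*(1/(2*P)) = 1)
17849 + c(E(x(5, 2))) = 17849 + 1 = 17850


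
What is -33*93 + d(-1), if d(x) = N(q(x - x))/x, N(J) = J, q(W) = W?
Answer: -3069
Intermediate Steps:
d(x) = 0 (d(x) = (x - x)/x = 0/x = 0)
-33*93 + d(-1) = -33*93 + 0 = -3069 + 0 = -3069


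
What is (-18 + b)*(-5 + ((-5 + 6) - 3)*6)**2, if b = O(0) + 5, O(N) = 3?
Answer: -2890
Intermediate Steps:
b = 8 (b = 3 + 5 = 8)
(-18 + b)*(-5 + ((-5 + 6) - 3)*6)**2 = (-18 + 8)*(-5 + ((-5 + 6) - 3)*6)**2 = -10*(-5 + (1 - 3)*6)**2 = -10*(-5 - 2*6)**2 = -10*(-5 - 12)**2 = -10*(-17)**2 = -10*289 = -2890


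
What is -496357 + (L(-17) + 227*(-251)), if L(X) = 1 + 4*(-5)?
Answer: -553353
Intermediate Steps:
L(X) = -19 (L(X) = 1 - 20 = -19)
-496357 + (L(-17) + 227*(-251)) = -496357 + (-19 + 227*(-251)) = -496357 + (-19 - 56977) = -496357 - 56996 = -553353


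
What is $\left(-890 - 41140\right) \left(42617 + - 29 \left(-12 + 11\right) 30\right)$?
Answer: $-1827758610$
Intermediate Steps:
$\left(-890 - 41140\right) \left(42617 + - 29 \left(-12 + 11\right) 30\right) = - 42030 \left(42617 + \left(-29\right) \left(-1\right) 30\right) = - 42030 \left(42617 + 29 \cdot 30\right) = - 42030 \left(42617 + 870\right) = \left(-42030\right) 43487 = -1827758610$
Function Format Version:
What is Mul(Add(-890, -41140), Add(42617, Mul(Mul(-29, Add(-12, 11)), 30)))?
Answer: -1827758610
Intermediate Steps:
Mul(Add(-890, -41140), Add(42617, Mul(Mul(-29, Add(-12, 11)), 30))) = Mul(-42030, Add(42617, Mul(Mul(-29, -1), 30))) = Mul(-42030, Add(42617, Mul(29, 30))) = Mul(-42030, Add(42617, 870)) = Mul(-42030, 43487) = -1827758610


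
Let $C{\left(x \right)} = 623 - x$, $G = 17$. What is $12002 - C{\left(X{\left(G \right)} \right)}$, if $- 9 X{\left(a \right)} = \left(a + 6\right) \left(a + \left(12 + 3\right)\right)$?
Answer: $\frac{101675}{9} \approx 11297.0$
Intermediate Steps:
$X{\left(a \right)} = - \frac{\left(6 + a\right) \left(15 + a\right)}{9}$ ($X{\left(a \right)} = - \frac{\left(a + 6\right) \left(a + \left(12 + 3\right)\right)}{9} = - \frac{\left(6 + a\right) \left(a + 15\right)}{9} = - \frac{\left(6 + a\right) \left(15 + a\right)}{9}$)
$12002 - C{\left(X{\left(G \right)} \right)} = 12002 - \left(623 - \left(-10 - \frac{119}{3} - \frac{17^{2}}{9}\right)\right) = 12002 - \left(623 - \left(-10 - \frac{119}{3} - \frac{289}{9}\right)\right) = 12002 - \left(623 - - \frac{736}{9}\right) = 12002 - \left(623 + \frac{736}{9}\right) = 12002 - \frac{6343}{9} = \frac{101675}{9}$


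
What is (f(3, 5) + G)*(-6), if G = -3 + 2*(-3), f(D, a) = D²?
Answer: 0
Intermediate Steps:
G = -9 (G = -3 - 6 = -9)
(f(3, 5) + G)*(-6) = (3² - 9)*(-6) = (9 - 9)*(-6) = 0*(-6) = 0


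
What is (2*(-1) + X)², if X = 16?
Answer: 196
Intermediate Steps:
(2*(-1) + X)² = (2*(-1) + 16)² = (-2 + 16)² = 14² = 196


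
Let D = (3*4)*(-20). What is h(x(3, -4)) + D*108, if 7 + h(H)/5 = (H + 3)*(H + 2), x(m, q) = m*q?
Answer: -25505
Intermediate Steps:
h(H) = -35 + 5*(2 + H)*(3 + H) (h(H) = -35 + 5*((H + 3)*(H + 2)) = -35 + 5*((3 + H)*(2 + H)) = -35 + 5*((2 + H)*(3 + H)) = -35 + 5*(2 + H)*(3 + H))
D = -240 (D = 12*(-20) = -240)
h(x(3, -4)) + D*108 = (-5 + 5*(3*(-4))² + 25*(3*(-4))) - 240*108 = (-5 + 5*(-12)² + 25*(-12)) - 25920 = (-5 + 5*144 - 300) - 25920 = (-5 + 720 - 300) - 25920 = 415 - 25920 = -25505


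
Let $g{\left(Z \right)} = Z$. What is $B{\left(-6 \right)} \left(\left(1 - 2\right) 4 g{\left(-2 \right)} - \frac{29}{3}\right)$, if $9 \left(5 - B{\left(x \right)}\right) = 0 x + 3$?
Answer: $- \frac{70}{9} \approx -7.7778$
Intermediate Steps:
$B{\left(x \right)} = \frac{14}{3}$ ($B{\left(x \right)} = 5 - \frac{0 x + 3}{9} = 5 - \frac{0 + 3}{9} = 5 - \frac{1}{3} = \frac{14}{3}$)
$B{\left(-6 \right)} \left(\left(1 - 2\right) 4 g{\left(-2 \right)} - \frac{29}{3}\right) = \frac{14 \left(\left(1 - 2\right) 4 \left(-2\right) - \frac{29}{3}\right)}{3} = \frac{14 \left(\left(-1\right) 4 \left(-2\right) - \frac{29}{3}\right)}{3} = \frac{14 \left(\left(-4\right) \left(-2\right) - \frac{29}{3}\right)}{3} = \frac{14 \left(8 - \frac{29}{3}\right)}{3} = \frac{14}{3} \left(- \frac{5}{3}\right) = - \frac{70}{9}$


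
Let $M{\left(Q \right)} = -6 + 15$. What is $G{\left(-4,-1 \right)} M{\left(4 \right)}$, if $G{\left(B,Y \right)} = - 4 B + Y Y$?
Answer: $153$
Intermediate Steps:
$G{\left(B,Y \right)} = Y^{2} - 4 B$ ($G{\left(B,Y \right)} = - 4 B + Y^{2} = Y^{2} - 4 B$)
$M{\left(Q \right)} = 9$
$G{\left(-4,-1 \right)} M{\left(4 \right)} = \left(\left(-1\right)^{2} - -16\right) 9 = \left(1 + 16\right) 9 = 17 \cdot 9 = 153$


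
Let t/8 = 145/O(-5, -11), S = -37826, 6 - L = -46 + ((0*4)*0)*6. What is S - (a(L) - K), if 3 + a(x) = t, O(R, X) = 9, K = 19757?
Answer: -163754/9 ≈ -18195.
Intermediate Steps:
L = 52 (L = 6 - (-46 + ((0*4)*0)*6) = 6 - (-46 + (0*0)*6) = 6 - (-46 + 0*6) = 6 - (-46 + 0) = 6 - 1*(-46) = 6 + 46 = 52)
t = 1160/9 (t = 8*(145/9) = 1160/9 ≈ 128.89)
a(x) = 1133/9 (a(x) = -3 + 1160/9 = 1133/9)
S - (a(L) - K) = -37826 - (1133/9 - 1*19757) = -37826 - (1133/9 - 19757) = -37826 - 1*(-176680/9) = -37826 + 176680/9 = -163754/9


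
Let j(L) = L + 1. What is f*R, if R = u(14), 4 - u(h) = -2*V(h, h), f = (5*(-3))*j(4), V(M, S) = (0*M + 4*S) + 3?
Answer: -9150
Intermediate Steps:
j(L) = 1 + L
V(M, S) = 3 + 4*S (V(M, S) = (0 + 4*S) + 3 = 4*S + 3 = 3 + 4*S)
f = -75 (f = (5*(-3))*(1 + 4) = -15*5 = -75)
u(h) = 10 + 8*h (u(h) = 4 - (-2)*(3 + 4*h) = 4 - (-6 - 8*h) = 4 + (6 + 8*h) = 10 + 8*h)
R = 122 (R = 10 + 8*14 = 10 + 112 = 122)
f*R = -75*122 = -9150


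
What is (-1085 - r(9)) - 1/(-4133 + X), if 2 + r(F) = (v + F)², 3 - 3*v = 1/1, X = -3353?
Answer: -79261759/67374 ≈ -1176.4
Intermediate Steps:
v = ⅔ (v = 1 - ⅓/1 = 1 - ⅓*1 = 1 - ⅓ = ⅔ ≈ 0.66667)
r(F) = -2 + (⅔ + F)²
(-1085 - r(9)) - 1/(-4133 + X) = (-1085 - (-2 + (2 + 3*9)²/9)) - 1/(-4133 - 3353) = (-1085 - (-2 + (2 + 27)²/9)) - 1/(-7486) = (-1085 - (-2 + (⅑)*29²)) - 1*(-1/7486) = (-1085 - (-2 + (⅑)*841)) + 1/7486 = (-1085 - (-2 + 841/9)) + 1/7486 = (-1085 - 1*823/9) + 1/7486 = (-1085 - 823/9) + 1/7486 = -10588/9 + 1/7486 = -79261759/67374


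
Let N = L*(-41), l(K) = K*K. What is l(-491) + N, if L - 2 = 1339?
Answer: 186100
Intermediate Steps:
l(K) = K²
L = 1341 (L = 2 + 1339 = 1341)
N = -54981 (N = 1341*(-41) = -54981)
l(-491) + N = (-491)² - 54981 = 241081 - 54981 = 186100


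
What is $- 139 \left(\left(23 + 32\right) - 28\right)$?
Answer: $-3753$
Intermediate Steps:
$- 139 \left(\left(23 + 32\right) - 28\right) = - 139 \left(55 - 28\right) = \left(-139\right) 27 = -3753$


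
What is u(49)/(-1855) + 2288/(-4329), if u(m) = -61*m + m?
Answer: 18644/17649 ≈ 1.0564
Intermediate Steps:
u(m) = -60*m
u(49)/(-1855) + 2288/(-4329) = -60*49/(-1855) + 2288/(-4329) = -2940*(-1/1855) + 2288*(-1/4329) = 84/53 - 176/333 = 18644/17649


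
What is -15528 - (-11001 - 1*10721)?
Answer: 6194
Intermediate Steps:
-15528 - (-11001 - 1*10721) = -15528 - (-11001 - 10721) = -15528 - 1*(-21722) = -15528 + 21722 = 6194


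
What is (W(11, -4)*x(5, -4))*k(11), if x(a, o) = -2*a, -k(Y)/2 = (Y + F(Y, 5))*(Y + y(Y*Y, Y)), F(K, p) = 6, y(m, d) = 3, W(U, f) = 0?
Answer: 0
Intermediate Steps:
k(Y) = -2*(3 + Y)*(6 + Y) (k(Y) = -2*(Y + 6)*(Y + 3) = -2*(6 + Y)*(3 + Y) = -2*(3 + Y)*(6 + Y))
(W(11, -4)*x(5, -4))*k(11) = (0*(-2*5))*(-36 - 18*11 - 2*11**2) = (0*(-10))*(-36 - 198 - 2*121) = 0*(-36 - 198 - 242) = 0*(-476) = 0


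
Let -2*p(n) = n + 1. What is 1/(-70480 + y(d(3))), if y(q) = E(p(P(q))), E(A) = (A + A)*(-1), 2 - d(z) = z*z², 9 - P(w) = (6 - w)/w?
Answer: -25/1761719 ≈ -1.4191e-5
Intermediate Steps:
P(w) = 9 - (6 - w)/w
p(n) = -½ - n/2 (p(n) = -(n + 1)/2 = -(1 + n)/2 = -½ - n/2)
d(z) = 2 - z³ (d(z) = 2 - z*z² = 2 - z³)
E(A) = -2*A (E(A) = (2*A)*(-1) = -2*A)
y(q) = 11 - 6/q (y(q) = -2*(-½ - (10 - 6/q)/2) = -2*(-½ + (-5 + 3/q)) = -2*(-11/2 + 3/q) = 11 - 6/q)
1/(-70480 + y(d(3))) = 1/(-70480 + (11 - 6/(2 - 1*3³))) = 1/(-70480 + (11 - 6/(2 - 1*27))) = 1/(-70480 + (11 - 6/(2 - 27))) = 1/(-70480 + (11 - 6/(-25))) = 1/(-70480 + (11 - 6*(-1/25))) = 1/(-70480 + (11 + 6/25)) = 1/(-70480 + 281/25) = 1/(-1761719/25) = -25/1761719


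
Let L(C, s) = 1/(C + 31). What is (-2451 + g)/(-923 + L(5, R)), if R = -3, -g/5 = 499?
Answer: 178056/33227 ≈ 5.3588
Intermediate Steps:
g = -2495 (g = -5*499 = -2495)
L(C, s) = 1/(31 + C)
(-2451 + g)/(-923 + L(5, R)) = (-2451 - 2495)/(-923 + 1/(31 + 5)) = -4946/(-923 + 1/36) = -4946/(-33227/36) = -4946*(-36/33227) = 178056/33227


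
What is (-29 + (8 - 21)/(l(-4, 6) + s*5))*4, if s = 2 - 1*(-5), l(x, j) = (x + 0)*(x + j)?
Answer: -3184/27 ≈ -117.93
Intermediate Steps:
l(x, j) = x*(j + x)
s = 7 (s = 2 + 5 = 7)
(-29 + (8 - 21)/(l(-4, 6) + s*5))*4 = (-29 + (8 - 21)/(-4*(6 - 4) + 7*5))*4 = (-29 - 13/(-4*2 + 35))*4 = (-29 - 13/(-8 + 35))*4 = (-29 - 13/27)*4 = -796/27*4 = -3184/27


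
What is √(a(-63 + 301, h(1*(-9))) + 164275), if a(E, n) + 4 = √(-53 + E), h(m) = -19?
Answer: √(164271 + √185) ≈ 405.32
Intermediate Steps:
a(E, n) = -4 + √(-53 + E)
√(a(-63 + 301, h(1*(-9))) + 164275) = √((-4 + √(-53 + (-63 + 301))) + 164275) = √((-4 + √(-53 + 238)) + 164275) = √((-4 + √185) + 164275) = √(164271 + √185)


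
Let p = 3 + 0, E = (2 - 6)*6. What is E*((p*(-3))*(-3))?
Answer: -648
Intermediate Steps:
E = -24 (E = -4*6 = -24)
p = 3
E*((p*(-3))*(-3)) = -24*3*(-3)*(-3) = -(-216)*(-3) = -24*27 = -648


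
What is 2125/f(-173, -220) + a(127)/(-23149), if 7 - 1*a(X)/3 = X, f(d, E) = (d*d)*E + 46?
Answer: 2321168615/152420747766 ≈ 0.015229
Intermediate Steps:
f(d, E) = 46 + E*d² (f(d, E) = d²*E + 46 = E*d² + 46 = 46 + E*d²)
a(X) = 21 - 3*X
2125/f(-173, -220) + a(127)/(-23149) = 2125/(46 - 220*(-173)²) + (21 - 3*127)/(-23149) = 2125/(46 - 220*29929) + (21 - 381)*(-1/23149) = 2125/(46 - 6584380) - 360*(-1/23149) = 2125/(-6584334) + 360/23149 = 2125*(-1/6584334) + 360/23149 = -2125/6584334 + 360/23149 = 2321168615/152420747766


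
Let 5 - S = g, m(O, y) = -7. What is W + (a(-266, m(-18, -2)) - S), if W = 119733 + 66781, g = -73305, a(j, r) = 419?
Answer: 113623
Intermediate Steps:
S = 73310 (S = 5 - 1*(-73305) = 5 + 73305 = 73310)
W = 186514
W + (a(-266, m(-18, -2)) - S) = 186514 + (419 - 1*73310) = 186514 + (419 - 73310) = 186514 - 72891 = 113623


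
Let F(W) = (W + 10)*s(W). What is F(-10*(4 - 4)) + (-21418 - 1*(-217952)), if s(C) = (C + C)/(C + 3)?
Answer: 196534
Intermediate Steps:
s(C) = 2*C/(3 + C) (s(C) = (2*C)/(3 + C) = 2*C/(3 + C))
F(W) = 2*W*(10 + W)/(3 + W) (F(W) = (W + 10)*(2*W/(3 + W)) = (10 + W)*(2*W/(3 + W)) = 2*W*(10 + W)/(3 + W))
F(-10*(4 - 4)) + (-21418 - 1*(-217952)) = 2*(-10*(4 - 4))*(10 - 10*(4 - 4))/(3 - 10*(4 - 4)) + (-21418 - 1*(-217952)) = 2*(-10*0)*(10 - 10*0)/(3 - 10*0) + (-21418 + 217952) = 2*0*(10 + 0)/(3 + 0) + 196534 = 2*0*10/3 + 196534 = 2*0*(⅓)*10 + 196534 = 0 + 196534 = 196534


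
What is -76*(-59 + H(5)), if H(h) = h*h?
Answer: 2584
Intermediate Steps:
H(h) = h²
-76*(-59 + H(5)) = -76*(-59 + 5²) = -76*(-59 + 25) = -76*(-34) = 2584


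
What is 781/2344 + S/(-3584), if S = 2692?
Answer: -109717/262528 ≈ -0.41792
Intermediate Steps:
781/2344 + S/(-3584) = 781/2344 + 2692/(-3584) = 781*(1/2344) + 2692*(-1/3584) = 781/2344 - 673/896 = -109717/262528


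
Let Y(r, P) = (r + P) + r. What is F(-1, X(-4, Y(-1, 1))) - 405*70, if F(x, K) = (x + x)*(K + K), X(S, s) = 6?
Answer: -28374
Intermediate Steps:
Y(r, P) = P + 2*r (Y(r, P) = (P + r) + r = P + 2*r)
F(x, K) = 4*K*x (F(x, K) = (2*x)*(2*K) = 4*K*x)
F(-1, X(-4, Y(-1, 1))) - 405*70 = 4*6*(-1) - 405*70 = -24 - 28350 = -28374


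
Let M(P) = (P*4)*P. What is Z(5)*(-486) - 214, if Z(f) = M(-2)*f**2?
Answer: -194614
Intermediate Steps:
M(P) = 4*P**2 (M(P) = (4*P)*P = 4*P**2)
Z(f) = 16*f**2 (Z(f) = (4*(-2)**2)*f**2 = (4*4)*f**2 = 16*f**2)
Z(5)*(-486) - 214 = (16*5**2)*(-486) - 214 = (16*25)*(-486) - 214 = 400*(-486) - 214 = -194400 - 214 = -194614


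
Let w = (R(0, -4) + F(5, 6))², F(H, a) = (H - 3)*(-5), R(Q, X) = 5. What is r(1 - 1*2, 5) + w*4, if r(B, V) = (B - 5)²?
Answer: 136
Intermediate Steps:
F(H, a) = 15 - 5*H (F(H, a) = (-3 + H)*(-5) = 15 - 5*H)
r(B, V) = (-5 + B)²
w = 25 (w = (5 + (15 - 5*5))² = (5 + (15 - 25))² = (5 - 10)² = (-5)² = 25)
r(1 - 1*2, 5) + w*4 = (-5 + (1 - 1*2))² + 25*4 = (-5 + (1 - 2))² + 100 = (-5 - 1)² + 100 = (-6)² + 100 = 36 + 100 = 136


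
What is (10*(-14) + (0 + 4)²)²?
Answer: 15376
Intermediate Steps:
(10*(-14) + (0 + 4)²)² = (-140 + 4²)² = (-140 + 16)² = (-124)² = 15376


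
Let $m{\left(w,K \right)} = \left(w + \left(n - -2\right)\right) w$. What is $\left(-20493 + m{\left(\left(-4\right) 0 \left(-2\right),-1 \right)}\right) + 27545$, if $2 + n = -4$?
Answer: $7052$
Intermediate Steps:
$n = -6$ ($n = -2 - 4 = -6$)
$m{\left(w,K \right)} = w \left(-4 + w\right)$ ($m{\left(w,K \right)} = \left(w - 4\right) w = \left(-4 + w\right) w = w \left(-4 + w\right)$)
$\left(-20493 + m{\left(\left(-4\right) 0 \left(-2\right),-1 \right)}\right) + 27545 = \left(-20493 + \left(-4\right) 0 \left(-2\right) \left(-4 + \left(-4\right) 0 \left(-2\right)\right)\right) + 27545 = \left(-20493 + 0 \left(-2\right) \left(-4 + 0 \left(-2\right)\right)\right) + 27545 = \left(-20493 + 0 \left(-4 + 0\right)\right) + 27545 = \left(-20493 + 0 \left(-4\right)\right) + 27545 = \left(-20493 + 0\right) + 27545 = -20493 + 27545 = 7052$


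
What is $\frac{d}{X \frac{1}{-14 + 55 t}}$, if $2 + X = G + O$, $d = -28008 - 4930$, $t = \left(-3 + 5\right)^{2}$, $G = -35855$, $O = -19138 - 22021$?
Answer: $\frac{1696307}{19254} \approx 88.102$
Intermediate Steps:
$O = -41159$
$t = 4$ ($t = 2^{2} = 4$)
$d = -32938$
$X = -77016$ ($X = -2 - 77014 = -77016$)
$\frac{d}{X \frac{1}{-14 + 55 t}} = - \frac{32938}{\left(-77016\right) \frac{1}{-14 + 55 \cdot 4}} = - \frac{32938}{\left(-77016\right) \frac{1}{-14 + 220}} = - \frac{32938}{\left(-77016\right) \frac{1}{206}} = - \frac{32938}{- \frac{38508}{103}} = \left(-32938\right) \left(- \frac{103}{38508}\right) = \frac{1696307}{19254}$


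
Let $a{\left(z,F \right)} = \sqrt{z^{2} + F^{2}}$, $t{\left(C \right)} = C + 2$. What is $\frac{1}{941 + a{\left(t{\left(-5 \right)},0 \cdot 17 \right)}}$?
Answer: $\frac{1}{944} \approx 0.0010593$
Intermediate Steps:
$t{\left(C \right)} = 2 + C$
$a{\left(z,F \right)} = \sqrt{F^{2} + z^{2}}$
$\frac{1}{941 + a{\left(t{\left(-5 \right)},0 \cdot 17 \right)}} = \frac{1}{941 + \sqrt{\left(0 \cdot 17\right)^{2} + \left(2 - 5\right)^{2}}} = \frac{1}{941 + \sqrt{0^{2} + \left(-3\right)^{2}}} = \frac{1}{941 + \sqrt{0 + 9}} = \frac{1}{941 + \sqrt{9}} = \frac{1}{941 + 3} = \frac{1}{944}$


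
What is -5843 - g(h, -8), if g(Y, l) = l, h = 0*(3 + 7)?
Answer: -5835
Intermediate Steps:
h = 0 (h = 0*10 = 0)
-5843 - g(h, -8) = -5843 - 1*(-8) = -5843 + 8 = -5835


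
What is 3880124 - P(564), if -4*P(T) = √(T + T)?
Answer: 3880124 + √282/2 ≈ 3.8801e+6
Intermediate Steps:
P(T) = -√2*√T/4 (P(T) = -√(T + T)/4 = -√2*√T/4)
3880124 - P(564) = 3880124 - (-1)*√2*√564/4 = 3880124 - (-1)*√2*2*√141/4 = 3880124 - (-1)*√282/2 = 3880124 + √282/2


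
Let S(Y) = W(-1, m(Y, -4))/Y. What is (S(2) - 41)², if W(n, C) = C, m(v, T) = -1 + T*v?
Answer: 8281/4 ≈ 2070.3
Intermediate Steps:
S(Y) = (-1 - 4*Y)/Y
(S(2) - 41)² = ((-4 - 1/2) - 41)² = ((-4 - 1*½) - 41)² = ((-4 - ½) - 41)² = (-9/2 - 41)² = (-91/2)² = 8281/4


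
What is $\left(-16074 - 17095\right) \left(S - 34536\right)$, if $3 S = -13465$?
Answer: $\frac{3883194337}{3} \approx 1.2944 \cdot 10^{9}$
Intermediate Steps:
$S = - \frac{13465}{3}$ ($S = \frac{1}{3} \left(-13465\right) = - \frac{13465}{3} \approx -4488.3$)
$\left(-16074 - 17095\right) \left(S - 34536\right) = \left(-16074 - 17095\right) \left(- \frac{13465}{3} - 34536\right) = \left(-33169\right) \left(- \frac{117073}{3}\right) = \frac{3883194337}{3}$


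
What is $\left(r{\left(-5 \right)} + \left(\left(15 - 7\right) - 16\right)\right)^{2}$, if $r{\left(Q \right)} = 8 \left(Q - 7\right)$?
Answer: $10816$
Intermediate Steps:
$r{\left(Q \right)} = -56 + 8 Q$ ($r{\left(Q \right)} = 8 \left(-7 + Q\right) = -56 + 8 Q$)
$\left(r{\left(-5 \right)} + \left(\left(15 - 7\right) - 16\right)\right)^{2} = \left(\left(-56 + 8 \left(-5\right)\right) + \left(\left(15 - 7\right) - 16\right)\right)^{2} = \left(\left(-56 - 40\right) + \left(8 - 16\right)\right)^{2} = \left(-96 - 8\right)^{2} = \left(-104\right)^{2} = 10816$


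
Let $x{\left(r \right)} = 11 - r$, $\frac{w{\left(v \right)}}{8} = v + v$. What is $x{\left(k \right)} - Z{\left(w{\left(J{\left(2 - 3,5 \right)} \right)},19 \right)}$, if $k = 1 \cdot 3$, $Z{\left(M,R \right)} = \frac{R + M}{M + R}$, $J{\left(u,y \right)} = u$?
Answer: $7$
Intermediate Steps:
$w{\left(v \right)} = 16 v$ ($w{\left(v \right)} = 8 \left(v + v\right) = 8 \cdot 2 v = 16 v$)
$Z{\left(M,R \right)} = 1$ ($Z{\left(M,R \right)} = \frac{M + R}{M + R} = 1$)
$k = 3$
$x{\left(k \right)} - Z{\left(w{\left(J{\left(2 - 3,5 \right)} \right)},19 \right)} = \left(11 - 3\right) - 1 = 8 - 1 = 7$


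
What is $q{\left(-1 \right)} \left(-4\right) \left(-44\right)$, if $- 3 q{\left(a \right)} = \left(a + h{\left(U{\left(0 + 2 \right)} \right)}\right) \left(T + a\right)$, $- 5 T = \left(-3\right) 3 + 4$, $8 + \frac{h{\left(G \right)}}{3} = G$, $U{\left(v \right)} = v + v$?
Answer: $0$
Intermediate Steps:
$U{\left(v \right)} = 2 v$
$h{\left(G \right)} = -24 + 3 G$
$T = 1$ ($T = - \frac{\left(-3\right) 3 + 4}{5} = - \frac{-9 + 4}{5} = \left(- \frac{1}{5}\right) \left(-5\right) = 1$)
$q{\left(a \right)} = - \frac{\left(1 + a\right) \left(-12 + a\right)}{3}$ ($q{\left(a \right)} = - \frac{\left(a - \left(24 - 3 \cdot 2 \left(0 + 2\right)\right)\right) \left(1 + a\right)}{3} = - \frac{\left(a - \left(24 - 3 \cdot 2 \cdot 2\right)\right) \left(1 + a\right)}{3} = - \frac{\left(a + \left(-24 + 3 \cdot 4\right)\right) \left(1 + a\right)}{3} = - \frac{\left(a + \left(-24 + 12\right)\right) \left(1 + a\right)}{3} = - \frac{\left(a - 12\right) \left(1 + a\right)}{3} = - \frac{\left(-12 + a\right) \left(1 + a\right)}{3} = - \frac{\left(1 + a\right) \left(-12 + a\right)}{3}$)
$q{\left(-1 \right)} \left(-4\right) \left(-44\right) = \left(4 - \frac{\left(-1\right)^{2}}{3} + \frac{11}{3} \left(-1\right)\right) \left(-4\right) \left(-44\right) = \left(4 - \frac{1}{3} - \frac{11}{3}\right) \left(-4\right) \left(-44\right) = 0 \left(-4\right) \left(-44\right) = 0 \left(-44\right) = 0$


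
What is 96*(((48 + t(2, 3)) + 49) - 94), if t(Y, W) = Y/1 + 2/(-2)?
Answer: 384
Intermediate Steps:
t(Y, W) = -1 + Y (t(Y, W) = Y*1 + 2*(-½) = Y - 1 = -1 + Y)
96*(((48 + t(2, 3)) + 49) - 94) = 96*(((48 + (-1 + 2)) + 49) - 94) = 96*(((48 + 1) + 49) - 94) = 96*((49 + 49) - 94) = 96*(98 - 94) = 96*4 = 384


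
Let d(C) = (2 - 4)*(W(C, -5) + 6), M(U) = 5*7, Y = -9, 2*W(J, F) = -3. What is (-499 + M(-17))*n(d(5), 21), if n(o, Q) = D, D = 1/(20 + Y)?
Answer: -464/11 ≈ -42.182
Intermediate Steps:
W(J, F) = -3/2 (W(J, F) = (1/2)*(-3) = -3/2)
M(U) = 35
d(C) = -9 (d(C) = (2 - 4)*(-3/2 + 6) = -2*9/2 = -9)
D = 1/11 (D = 1/(20 - 9) = 1/11 ≈ 0.090909)
n(o, Q) = 1/11
(-499 + M(-17))*n(d(5), 21) = (-499 + 35)*(1/11) = -464*1/11 = -464/11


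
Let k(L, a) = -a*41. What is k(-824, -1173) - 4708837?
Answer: -4660744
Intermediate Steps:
k(L, a) = -41*a
k(-824, -1173) - 4708837 = -41*(-1173) - 4708837 = 48093 - 4708837 = -4660744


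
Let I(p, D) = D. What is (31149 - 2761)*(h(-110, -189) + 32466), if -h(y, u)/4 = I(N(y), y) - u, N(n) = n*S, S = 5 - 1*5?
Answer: 912674200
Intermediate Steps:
S = 0 (S = 5 - 5 = 0)
N(n) = 0 (N(n) = n*0 = 0)
h(y, u) = -4*y + 4*u (h(y, u) = -4*(y - u) = -4*y + 4*u)
(31149 - 2761)*(h(-110, -189) + 32466) = (31149 - 2761)*((-4*(-110) + 4*(-189)) + 32466) = 28388*((440 - 756) + 32466) = 28388*(-316 + 32466) = 28388*32150 = 912674200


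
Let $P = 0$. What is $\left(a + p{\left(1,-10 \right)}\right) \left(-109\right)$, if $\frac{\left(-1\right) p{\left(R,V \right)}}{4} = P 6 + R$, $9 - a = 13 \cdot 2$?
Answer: $2289$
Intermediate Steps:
$a = -17$ ($a = 9 - 13 \cdot 2 = 9 - 26 = -17$)
$p{\left(R,V \right)} = - 4 R$ ($p{\left(R,V \right)} = - 4 \left(0 \cdot 6 + R\right) = - 4 \left(0 + R\right) = - 4 R$)
$\left(a + p{\left(1,-10 \right)}\right) \left(-109\right) = \left(-17 - 4\right) \left(-109\right) = \left(-21\right) \left(-109\right) = 2289$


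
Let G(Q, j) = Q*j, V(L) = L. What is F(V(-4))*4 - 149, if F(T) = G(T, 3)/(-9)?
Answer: -431/3 ≈ -143.67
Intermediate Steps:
F(T) = -T/3 (F(T) = (T*3)/(-9) = (3*T)*(-1/9) = -T/3)
F(V(-4))*4 - 149 = -1/3*(-4)*4 - 149 = (4/3)*4 - 149 = 16/3 - 149 = -431/3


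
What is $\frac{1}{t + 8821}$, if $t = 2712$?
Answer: $\frac{1}{11533} \approx 8.6708 \cdot 10^{-5}$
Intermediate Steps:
$\frac{1}{t + 8821} = \frac{1}{2712 + 8821} = \frac{1}{11533}$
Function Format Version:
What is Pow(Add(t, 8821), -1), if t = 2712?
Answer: Rational(1, 11533) ≈ 8.6708e-5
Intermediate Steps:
Pow(Add(t, 8821), -1) = Pow(Add(2712, 8821), -1) = Pow(11533, -1) = Rational(1, 11533)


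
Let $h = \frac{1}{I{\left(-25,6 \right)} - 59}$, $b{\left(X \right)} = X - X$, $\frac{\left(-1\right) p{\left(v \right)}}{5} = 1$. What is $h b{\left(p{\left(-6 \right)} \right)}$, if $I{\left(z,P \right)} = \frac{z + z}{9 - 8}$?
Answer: $0$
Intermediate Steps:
$p{\left(v \right)} = -5$ ($p{\left(v \right)} = \left(-5\right) 1 = -5$)
$I{\left(z,P \right)} = 2 z$ ($I{\left(z,P \right)} = \frac{2 z}{1} = 2 z 1 = 2 z$)
$b{\left(X \right)} = 0$
$h = - \frac{1}{109}$ ($h = \frac{1}{2 \left(-25\right) - 59} = \frac{1}{-50 - 59} = \frac{1}{-109} = - \frac{1}{109} \approx -0.0091743$)
$h b{\left(p{\left(-6 \right)} \right)} = \left(- \frac{1}{109}\right) 0 = 0$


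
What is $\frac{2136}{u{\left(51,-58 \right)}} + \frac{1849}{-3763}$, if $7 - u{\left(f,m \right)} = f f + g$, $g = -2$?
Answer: $- \frac{534599}{406404} \approx -1.3154$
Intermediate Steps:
$u{\left(f,m \right)} = 9 - f^{2}$ ($u{\left(f,m \right)} = 7 - \left(f f - 2\right) = 7 - \left(f^{2} - 2\right) = 7 - \left(-2 + f^{2}\right) = 9 - f^{2}$)
$\frac{2136}{u{\left(51,-58 \right)}} + \frac{1849}{-3763} = \frac{2136}{9 - 51^{2}} + \frac{1849}{-3763} = \frac{2136}{9 - 2601} + 1849 \left(- \frac{1}{3763}\right) = \frac{2136}{9 - 2601} - \frac{1849}{3763} = \frac{2136}{-2592} - \frac{1849}{3763} = 2136 \left(- \frac{1}{2592}\right) - \frac{1849}{3763} = - \frac{89}{108} - \frac{1849}{3763} = - \frac{534599}{406404}$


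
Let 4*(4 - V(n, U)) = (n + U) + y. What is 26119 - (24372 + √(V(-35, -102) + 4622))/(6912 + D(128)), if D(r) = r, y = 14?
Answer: 45963347/1760 - √18627/14080 ≈ 26116.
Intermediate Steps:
V(n, U) = ½ - U/4 - n/4 (V(n, U) = 4 - ((n + U) + 14)/4 = 4 - ((U + n) + 14)/4 = 4 - (14 + U + n)/4 = 4 + (-7/2 - U/4 - n/4) = ½ - U/4 - n/4)
26119 - (24372 + √(V(-35, -102) + 4622))/(6912 + D(128)) = 26119 - (24372 + √((½ - ¼*(-102) - ¼*(-35)) + 4622))/(6912 + 128) = 26119 - (24372 + √((½ + 51/2 + 35/4) + 4622))/7040 = 26119 - (24372 + √(139/4 + 4622))/7040 = 26119 - (24372 + √(18627/4))/7040 = 26119 - (24372 + √18627/2)/7040 = 26119 - (6093/1760 + √18627/14080) = 26119 + (-6093/1760 - √18627/14080) = 45963347/1760 - √18627/14080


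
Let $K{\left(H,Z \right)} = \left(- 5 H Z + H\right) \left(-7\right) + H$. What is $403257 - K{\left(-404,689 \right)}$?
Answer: $10143293$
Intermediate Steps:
$K{\left(H,Z \right)} = - 6 H + 35 H Z$ ($K{\left(H,Z \right)} = \left(- 5 H Z + H\right) \left(-7\right) + H = \left(H - 5 H Z\right) \left(-7\right) + H = \left(- 7 H + 35 H Z\right) + H = - 6 H + 35 H Z$)
$403257 - K{\left(-404,689 \right)} = 403257 - - 404 \left(-6 + 35 \cdot 689\right) = 403257 - - 404 \left(-6 + 24115\right) = 403257 - \left(-404\right) 24109 = 403257 - -9740036 = 403257 + 9740036 = 10143293$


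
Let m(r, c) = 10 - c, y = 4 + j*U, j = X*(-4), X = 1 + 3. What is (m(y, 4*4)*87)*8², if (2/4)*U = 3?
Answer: -33408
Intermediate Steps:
U = 6 (U = 2*3 = 6)
X = 4
j = -16 (j = 4*(-4) = -16)
y = -92 (y = 4 - 16*6 = 4 - 96 = -92)
(m(y, 4*4)*87)*8² = ((10 - 4*4)*87)*8² = ((10 - 1*16)*87)*64 = ((10 - 16)*87)*64 = -6*87*64 = -522*64 = -33408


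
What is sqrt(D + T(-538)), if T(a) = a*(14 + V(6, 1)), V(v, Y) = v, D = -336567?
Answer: I*sqrt(347327) ≈ 589.34*I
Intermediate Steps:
T(a) = 20*a (T(a) = a*(14 + 6) = a*20 = 20*a)
sqrt(D + T(-538)) = sqrt(-336567 + 20*(-538)) = sqrt(-336567 - 10760) = sqrt(-347327) = I*sqrt(347327)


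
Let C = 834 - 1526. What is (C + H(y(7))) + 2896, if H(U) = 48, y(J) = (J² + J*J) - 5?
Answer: 2252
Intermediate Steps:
y(J) = -5 + 2*J² (y(J) = (J² + J²) - 5 = 2*J² - 5 = -5 + 2*J²)
C = -692
(C + H(y(7))) + 2896 = (-692 + 48) + 2896 = -644 + 2896 = 2252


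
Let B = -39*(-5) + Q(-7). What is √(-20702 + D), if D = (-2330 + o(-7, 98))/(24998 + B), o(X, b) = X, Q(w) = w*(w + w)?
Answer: I*√13241776271129/25291 ≈ 143.88*I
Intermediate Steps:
Q(w) = 2*w² (Q(w) = w*(2*w) = 2*w²)
B = 293 (B = -39*(-5) + 2*(-7)² = 195 + 2*49 = 195 + 98 = 293)
D = -2337/25291 (D = (-2330 - 7)/(24998 + 293) = -2337/25291 ≈ -0.092404)
√(-20702 + D) = √(-20702 - 2337/25291) = √(-523576619/25291) = I*√13241776271129/25291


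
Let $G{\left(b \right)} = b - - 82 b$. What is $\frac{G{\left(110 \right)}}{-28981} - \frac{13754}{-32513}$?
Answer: $\frac{7827768}{72481481} \approx 0.108$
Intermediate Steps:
$G{\left(b \right)} = 83 b$ ($G{\left(b \right)} = b + 82 b = 83 b$)
$\frac{G{\left(110 \right)}}{-28981} - \frac{13754}{-32513} = \frac{83 \cdot 110}{-28981} - \frac{13754}{-32513} = 9130 \left(- \frac{1}{28981}\right) - - \frac{1058}{2501} = - \frac{9130}{28981} + \frac{1058}{2501} = \frac{7827768}{72481481}$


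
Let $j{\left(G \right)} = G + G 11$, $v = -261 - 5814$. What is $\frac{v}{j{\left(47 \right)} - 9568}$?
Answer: $\frac{6075}{9004} \approx 0.6747$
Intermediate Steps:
$v = -6075$ ($v = -261 - 5814 = -6075$)
$j{\left(G \right)} = 12 G$ ($j{\left(G \right)} = G + 11 G = 12 G$)
$\frac{v}{j{\left(47 \right)} - 9568} = - \frac{6075}{12 \cdot 47 - 9568} = - \frac{6075}{564 - 9568} = - \frac{6075}{-9004} = \left(-6075\right) \left(- \frac{1}{9004}\right) = \frac{6075}{9004}$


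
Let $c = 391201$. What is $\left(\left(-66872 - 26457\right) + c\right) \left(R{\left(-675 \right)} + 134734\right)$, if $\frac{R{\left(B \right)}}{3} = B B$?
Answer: $447287276048$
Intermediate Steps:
$R{\left(B \right)} = 3 B^{2}$ ($R{\left(B \right)} = 3 B B = 3 B^{2}$)
$\left(\left(-66872 - 26457\right) + c\right) \left(R{\left(-675 \right)} + 134734\right) = \left(\left(-66872 - 26457\right) + 391201\right) \left(3 \left(-675\right)^{2} + 134734\right) = \left(\left(-66872 - 26457\right) + 391201\right) \left(3 \cdot 455625 + 134734\right) = \left(-93329 + 391201\right) \left(1366875 + 134734\right) = 297872 \cdot 1501609 = 447287276048$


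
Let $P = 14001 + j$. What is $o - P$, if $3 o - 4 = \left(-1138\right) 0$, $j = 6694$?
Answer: $- \frac{62081}{3} \approx -20694.0$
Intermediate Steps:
$o = \frac{4}{3}$ ($o = \frac{4}{3} + \frac{\left(-1138\right) 0}{3} = \frac{4}{3} + \frac{1}{3} \cdot 0 = \frac{4}{3} + 0 = \frac{4}{3} \approx 1.3333$)
$P = 20695$ ($P = 14001 + 6694 = 20695$)
$o - P = \frac{4}{3} - 20695 = - \frac{62081}{3}$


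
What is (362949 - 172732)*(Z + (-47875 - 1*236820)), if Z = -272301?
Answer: -105950108132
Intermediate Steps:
(362949 - 172732)*(Z + (-47875 - 1*236820)) = (362949 - 172732)*(-272301 + (-47875 - 1*236820)) = 190217*(-272301 + (-47875 - 236820)) = 190217*(-272301 - 284695) = 190217*(-556996) = -105950108132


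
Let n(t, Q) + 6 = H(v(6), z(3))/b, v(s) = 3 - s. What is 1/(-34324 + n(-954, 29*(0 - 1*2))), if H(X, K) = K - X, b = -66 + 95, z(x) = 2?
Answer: -29/995565 ≈ -2.9129e-5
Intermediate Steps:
b = 29
n(t, Q) = -169/29 (n(t, Q) = -6 + (2 - (3 - 1*6))/29 = -6 + (2 - (3 - 6))*(1/29) = -6 + (2 - 1*(-3))*(1/29) = -6 + (2 + 3)*(1/29) = -6 + 5*(1/29) = -6 + 5/29 = -169/29)
1/(-34324 + n(-954, 29*(0 - 1*2))) = 1/(-34324 - 169/29) = 1/(-995565/29) = -29/995565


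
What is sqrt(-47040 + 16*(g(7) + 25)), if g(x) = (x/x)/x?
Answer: 8*I*sqrt(35707)/7 ≈ 215.96*I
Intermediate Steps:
g(x) = 1/x
sqrt(-47040 + 16*(g(7) + 25)) = sqrt(-47040 + 16*(1/7 + 25)) = sqrt(-47040 + 16*(176/7)) = sqrt(-47040 + 2816/7) = sqrt(-326464/7) = 8*I*sqrt(35707)/7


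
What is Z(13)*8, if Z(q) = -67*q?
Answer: -6968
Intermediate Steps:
Z(13)*8 = -67*13*8 = -871*8 = -6968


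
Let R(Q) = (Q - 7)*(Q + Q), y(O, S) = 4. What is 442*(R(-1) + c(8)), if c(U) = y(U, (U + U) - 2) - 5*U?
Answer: -8840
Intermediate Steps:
R(Q) = 2*Q*(-7 + Q) (R(Q) = (-7 + Q)*(2*Q) = 2*Q*(-7 + Q))
c(U) = 4 - 5*U
442*(R(-1) + c(8)) = 442*(2*(-1)*(-7 - 1) + (4 - 5*8)) = 442*(2*(-1)*(-8) + (4 - 40)) = 442*(16 - 36) = 442*(-20) = -8840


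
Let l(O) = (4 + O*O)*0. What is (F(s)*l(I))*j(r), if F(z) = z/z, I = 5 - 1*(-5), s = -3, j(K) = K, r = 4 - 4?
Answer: 0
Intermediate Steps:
r = 0
I = 10 (I = 5 + 5 = 10)
F(z) = 1
l(O) = 0 (l(O) = (4 + O²)*0 = 0)
(F(s)*l(I))*j(r) = (1*0)*0 = 0*0 = 0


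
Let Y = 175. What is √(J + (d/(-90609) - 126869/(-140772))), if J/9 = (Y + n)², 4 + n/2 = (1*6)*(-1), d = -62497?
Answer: √977196351827563073771565/2125868358 ≈ 465.00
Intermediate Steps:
n = -20 (n = -8 + 2*((1*6)*(-1)) = -8 + 2*(6*(-1)) = -8 + 2*(-6) = -8 - 12 = -20)
J = 216225 (J = 9*(175 - 20)² = 9*155² = 9*24025 = 216225)
√(J + (d/(-90609) - 126869/(-140772))) = √(216225 + (-62497/(-90609) - 126869/(-140772))) = √(216225 + (-62497*(-1/90609) - 126869*(-1/140772))) = √(216225 + (62497/90609 + 126869/140772)) = √(216225 + 6764433635/4251736716) = √(919338535850735/4251736716) = √977196351827563073771565/2125868358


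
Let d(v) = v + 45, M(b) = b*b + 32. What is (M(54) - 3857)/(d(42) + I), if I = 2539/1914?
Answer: -1739826/169057 ≈ -10.291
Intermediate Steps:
I = 2539/1914 (I = 2539*(1/1914) = 2539/1914 ≈ 1.3265)
M(b) = 32 + b² (M(b) = b² + 32 = 32 + b²)
d(v) = 45 + v
(M(54) - 3857)/(d(42) + I) = ((32 + 54²) - 3857)/((45 + 42) + 2539/1914) = ((32 + 2916) - 3857)/(87 + 2539/1914) = (2948 - 3857)/(169057/1914) = -909*1914/169057 = -1739826/169057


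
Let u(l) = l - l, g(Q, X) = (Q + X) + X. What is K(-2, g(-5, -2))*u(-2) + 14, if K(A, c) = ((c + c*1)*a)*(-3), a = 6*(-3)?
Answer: 14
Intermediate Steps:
g(Q, X) = Q + 2*X
u(l) = 0
a = -18
K(A, c) = 108*c (K(A, c) = ((c + c*1)*(-18))*(-3) = ((c + c)*(-18))*(-3) = ((2*c)*(-18))*(-3) = -36*c*(-3) = 108*c)
K(-2, g(-5, -2))*u(-2) + 14 = (108*(-5 + 2*(-2)))*0 + 14 = (108*(-5 - 4))*0 + 14 = (108*(-9))*0 + 14 = -972*0 + 14 = 0 + 14 = 14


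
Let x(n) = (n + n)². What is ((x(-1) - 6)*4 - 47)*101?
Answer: -5555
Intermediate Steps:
x(n) = 4*n² (x(n) = (2*n)² = 4*n²)
((x(-1) - 6)*4 - 47)*101 = ((4*(-1)² - 6)*4 - 47)*101 = ((4*1 - 6)*4 - 47)*101 = ((4 - 6)*4 - 47)*101 = (-2*4 - 47)*101 = (-8 - 47)*101 = -55*101 = -5555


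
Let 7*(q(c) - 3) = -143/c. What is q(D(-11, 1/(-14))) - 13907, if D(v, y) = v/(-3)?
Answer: -97367/7 ≈ -13910.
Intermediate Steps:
D(v, y) = -v/3 (D(v, y) = v*(-⅓) = -v/3)
q(c) = 3 - 143/(7*c) (q(c) = 3 + (-143/c)/7 = 3 - 143/(7*c))
q(D(-11, 1/(-14))) - 13907 = (3 - 143/(7*((-⅓*(-11))))) - 13907 = (3 - 143/(7*11/3)) - 13907 = (3 - 143/7*3/11) - 13907 = (3 - 39/7) - 13907 = -18/7 - 13907 = -97367/7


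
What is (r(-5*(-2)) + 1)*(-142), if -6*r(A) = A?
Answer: 284/3 ≈ 94.667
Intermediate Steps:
r(A) = -A/6
(r(-5*(-2)) + 1)*(-142) = (-(-5)*(-2)/6 + 1)*(-142) = (-⅙*10 + 1)*(-142) = (-5/3 + 1)*(-142) = -⅔*(-142) = 284/3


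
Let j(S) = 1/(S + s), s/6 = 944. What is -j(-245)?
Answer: -1/5419 ≈ -0.00018454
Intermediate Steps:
s = 5664 (s = 6*944 = 5664)
j(S) = 1/(5664 + S) (j(S) = 1/(S + 5664) = 1/(5664 + S))
-j(-245) = -1/(5664 - 245) = -1/5419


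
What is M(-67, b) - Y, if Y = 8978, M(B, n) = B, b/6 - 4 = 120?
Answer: -9045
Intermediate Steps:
b = 744 (b = 24 + 6*120 = 24 + 720 = 744)
M(-67, b) - Y = -67 - 1*8978 = -67 - 8978 = -9045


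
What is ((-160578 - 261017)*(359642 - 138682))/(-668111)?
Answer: 93155631200/668111 ≈ 1.3943e+5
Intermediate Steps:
((-160578 - 261017)*(359642 - 138682))/(-668111) = -421595*220960*(-1/668111) = -93155631200*(-1/668111) = 93155631200/668111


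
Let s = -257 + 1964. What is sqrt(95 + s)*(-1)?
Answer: -sqrt(1802) ≈ -42.450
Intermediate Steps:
s = 1707
sqrt(95 + s)*(-1) = sqrt(95 + 1707)*(-1) = sqrt(1802)*(-1) = -sqrt(1802)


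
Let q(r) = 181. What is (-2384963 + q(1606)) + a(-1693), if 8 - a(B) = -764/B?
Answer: -4037423146/1693 ≈ -2.3848e+6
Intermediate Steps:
a(B) = 8 + 764/B (a(B) = 8 - (-764)/B = 8 + 764/B)
(-2384963 + q(1606)) + a(-1693) = (-2384963 + 181) + (8 + 764/(-1693)) = -2384782 + (8 + 764*(-1/1693)) = -2384782 + (8 - 764/1693) = -2384782 + 12780/1693 = -4037423146/1693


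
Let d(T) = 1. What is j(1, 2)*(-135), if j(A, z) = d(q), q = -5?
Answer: -135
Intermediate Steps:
j(A, z) = 1
j(1, 2)*(-135) = 1*(-135) = -135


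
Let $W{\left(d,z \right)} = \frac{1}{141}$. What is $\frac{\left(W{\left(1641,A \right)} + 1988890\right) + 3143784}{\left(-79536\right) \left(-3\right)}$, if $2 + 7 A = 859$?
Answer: $\frac{723707035}{33643728} \approx 21.511$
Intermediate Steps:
$A = \frac{857}{7}$ ($A = - \frac{2}{7} + \frac{1}{7} \cdot 859 = - \frac{2}{7} + \frac{859}{7} = \frac{857}{7} \approx 122.43$)
$W{\left(d,z \right)} = \frac{1}{141}$
$\frac{\left(W{\left(1641,A \right)} + 1988890\right) + 3143784}{\left(-79536\right) \left(-3\right)} = \frac{\left(\frac{1}{141} + 1988890\right) + 3143784}{\left(-79536\right) \left(-3\right)} = \frac{\frac{280433491}{141} + 3143784}{238608} = \frac{723707035}{141} \cdot \frac{1}{238608} = \frac{723707035}{33643728}$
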